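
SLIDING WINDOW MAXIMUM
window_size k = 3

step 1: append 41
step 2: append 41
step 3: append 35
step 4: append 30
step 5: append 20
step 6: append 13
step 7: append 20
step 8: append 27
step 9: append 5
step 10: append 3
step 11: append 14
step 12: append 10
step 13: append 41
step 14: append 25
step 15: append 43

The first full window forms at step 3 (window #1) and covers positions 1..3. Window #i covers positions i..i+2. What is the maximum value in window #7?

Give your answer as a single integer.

step 1: append 41 -> window=[41] (not full yet)
step 2: append 41 -> window=[41, 41] (not full yet)
step 3: append 35 -> window=[41, 41, 35] -> max=41
step 4: append 30 -> window=[41, 35, 30] -> max=41
step 5: append 20 -> window=[35, 30, 20] -> max=35
step 6: append 13 -> window=[30, 20, 13] -> max=30
step 7: append 20 -> window=[20, 13, 20] -> max=20
step 8: append 27 -> window=[13, 20, 27] -> max=27
step 9: append 5 -> window=[20, 27, 5] -> max=27
Window #7 max = 27

Answer: 27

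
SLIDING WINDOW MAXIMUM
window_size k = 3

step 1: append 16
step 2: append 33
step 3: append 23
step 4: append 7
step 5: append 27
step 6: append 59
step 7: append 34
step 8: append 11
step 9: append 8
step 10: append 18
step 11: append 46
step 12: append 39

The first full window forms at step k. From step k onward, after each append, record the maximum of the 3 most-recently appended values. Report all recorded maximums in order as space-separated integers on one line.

Answer: 33 33 27 59 59 59 34 18 46 46

Derivation:
step 1: append 16 -> window=[16] (not full yet)
step 2: append 33 -> window=[16, 33] (not full yet)
step 3: append 23 -> window=[16, 33, 23] -> max=33
step 4: append 7 -> window=[33, 23, 7] -> max=33
step 5: append 27 -> window=[23, 7, 27] -> max=27
step 6: append 59 -> window=[7, 27, 59] -> max=59
step 7: append 34 -> window=[27, 59, 34] -> max=59
step 8: append 11 -> window=[59, 34, 11] -> max=59
step 9: append 8 -> window=[34, 11, 8] -> max=34
step 10: append 18 -> window=[11, 8, 18] -> max=18
step 11: append 46 -> window=[8, 18, 46] -> max=46
step 12: append 39 -> window=[18, 46, 39] -> max=46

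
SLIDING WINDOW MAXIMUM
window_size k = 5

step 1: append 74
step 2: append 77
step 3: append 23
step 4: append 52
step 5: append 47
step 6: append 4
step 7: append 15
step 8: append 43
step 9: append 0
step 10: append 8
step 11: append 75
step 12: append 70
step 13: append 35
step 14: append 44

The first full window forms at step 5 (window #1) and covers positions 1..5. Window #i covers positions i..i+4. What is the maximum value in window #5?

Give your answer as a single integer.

step 1: append 74 -> window=[74] (not full yet)
step 2: append 77 -> window=[74, 77] (not full yet)
step 3: append 23 -> window=[74, 77, 23] (not full yet)
step 4: append 52 -> window=[74, 77, 23, 52] (not full yet)
step 5: append 47 -> window=[74, 77, 23, 52, 47] -> max=77
step 6: append 4 -> window=[77, 23, 52, 47, 4] -> max=77
step 7: append 15 -> window=[23, 52, 47, 4, 15] -> max=52
step 8: append 43 -> window=[52, 47, 4, 15, 43] -> max=52
step 9: append 0 -> window=[47, 4, 15, 43, 0] -> max=47
Window #5 max = 47

Answer: 47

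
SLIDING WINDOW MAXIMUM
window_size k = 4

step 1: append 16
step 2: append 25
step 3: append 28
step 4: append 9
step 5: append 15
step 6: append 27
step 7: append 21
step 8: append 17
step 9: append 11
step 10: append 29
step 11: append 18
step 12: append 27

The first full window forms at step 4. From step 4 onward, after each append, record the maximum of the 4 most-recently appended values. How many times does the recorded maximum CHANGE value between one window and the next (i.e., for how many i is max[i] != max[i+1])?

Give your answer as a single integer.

step 1: append 16 -> window=[16] (not full yet)
step 2: append 25 -> window=[16, 25] (not full yet)
step 3: append 28 -> window=[16, 25, 28] (not full yet)
step 4: append 9 -> window=[16, 25, 28, 9] -> max=28
step 5: append 15 -> window=[25, 28, 9, 15] -> max=28
step 6: append 27 -> window=[28, 9, 15, 27] -> max=28
step 7: append 21 -> window=[9, 15, 27, 21] -> max=27
step 8: append 17 -> window=[15, 27, 21, 17] -> max=27
step 9: append 11 -> window=[27, 21, 17, 11] -> max=27
step 10: append 29 -> window=[21, 17, 11, 29] -> max=29
step 11: append 18 -> window=[17, 11, 29, 18] -> max=29
step 12: append 27 -> window=[11, 29, 18, 27] -> max=29
Recorded maximums: 28 28 28 27 27 27 29 29 29
Changes between consecutive maximums: 2

Answer: 2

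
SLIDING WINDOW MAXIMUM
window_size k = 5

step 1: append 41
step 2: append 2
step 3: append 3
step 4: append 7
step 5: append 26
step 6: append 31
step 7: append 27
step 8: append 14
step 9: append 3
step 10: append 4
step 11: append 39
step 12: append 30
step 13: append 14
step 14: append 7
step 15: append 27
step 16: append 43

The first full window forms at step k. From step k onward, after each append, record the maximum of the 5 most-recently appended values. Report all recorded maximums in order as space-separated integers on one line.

step 1: append 41 -> window=[41] (not full yet)
step 2: append 2 -> window=[41, 2] (not full yet)
step 3: append 3 -> window=[41, 2, 3] (not full yet)
step 4: append 7 -> window=[41, 2, 3, 7] (not full yet)
step 5: append 26 -> window=[41, 2, 3, 7, 26] -> max=41
step 6: append 31 -> window=[2, 3, 7, 26, 31] -> max=31
step 7: append 27 -> window=[3, 7, 26, 31, 27] -> max=31
step 8: append 14 -> window=[7, 26, 31, 27, 14] -> max=31
step 9: append 3 -> window=[26, 31, 27, 14, 3] -> max=31
step 10: append 4 -> window=[31, 27, 14, 3, 4] -> max=31
step 11: append 39 -> window=[27, 14, 3, 4, 39] -> max=39
step 12: append 30 -> window=[14, 3, 4, 39, 30] -> max=39
step 13: append 14 -> window=[3, 4, 39, 30, 14] -> max=39
step 14: append 7 -> window=[4, 39, 30, 14, 7] -> max=39
step 15: append 27 -> window=[39, 30, 14, 7, 27] -> max=39
step 16: append 43 -> window=[30, 14, 7, 27, 43] -> max=43

Answer: 41 31 31 31 31 31 39 39 39 39 39 43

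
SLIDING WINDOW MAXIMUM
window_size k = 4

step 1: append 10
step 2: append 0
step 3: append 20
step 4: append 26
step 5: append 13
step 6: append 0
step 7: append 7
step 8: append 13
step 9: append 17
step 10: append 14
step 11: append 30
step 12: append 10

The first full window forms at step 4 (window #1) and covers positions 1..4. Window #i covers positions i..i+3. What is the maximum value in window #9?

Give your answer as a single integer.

step 1: append 10 -> window=[10] (not full yet)
step 2: append 0 -> window=[10, 0] (not full yet)
step 3: append 20 -> window=[10, 0, 20] (not full yet)
step 4: append 26 -> window=[10, 0, 20, 26] -> max=26
step 5: append 13 -> window=[0, 20, 26, 13] -> max=26
step 6: append 0 -> window=[20, 26, 13, 0] -> max=26
step 7: append 7 -> window=[26, 13, 0, 7] -> max=26
step 8: append 13 -> window=[13, 0, 7, 13] -> max=13
step 9: append 17 -> window=[0, 7, 13, 17] -> max=17
step 10: append 14 -> window=[7, 13, 17, 14] -> max=17
step 11: append 30 -> window=[13, 17, 14, 30] -> max=30
step 12: append 10 -> window=[17, 14, 30, 10] -> max=30
Window #9 max = 30

Answer: 30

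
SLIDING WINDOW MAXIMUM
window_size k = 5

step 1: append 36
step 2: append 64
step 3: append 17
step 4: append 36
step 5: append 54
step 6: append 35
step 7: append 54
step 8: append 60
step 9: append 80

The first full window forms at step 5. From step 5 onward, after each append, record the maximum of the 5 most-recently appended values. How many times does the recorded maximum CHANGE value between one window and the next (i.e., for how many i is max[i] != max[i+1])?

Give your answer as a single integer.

step 1: append 36 -> window=[36] (not full yet)
step 2: append 64 -> window=[36, 64] (not full yet)
step 3: append 17 -> window=[36, 64, 17] (not full yet)
step 4: append 36 -> window=[36, 64, 17, 36] (not full yet)
step 5: append 54 -> window=[36, 64, 17, 36, 54] -> max=64
step 6: append 35 -> window=[64, 17, 36, 54, 35] -> max=64
step 7: append 54 -> window=[17, 36, 54, 35, 54] -> max=54
step 8: append 60 -> window=[36, 54, 35, 54, 60] -> max=60
step 9: append 80 -> window=[54, 35, 54, 60, 80] -> max=80
Recorded maximums: 64 64 54 60 80
Changes between consecutive maximums: 3

Answer: 3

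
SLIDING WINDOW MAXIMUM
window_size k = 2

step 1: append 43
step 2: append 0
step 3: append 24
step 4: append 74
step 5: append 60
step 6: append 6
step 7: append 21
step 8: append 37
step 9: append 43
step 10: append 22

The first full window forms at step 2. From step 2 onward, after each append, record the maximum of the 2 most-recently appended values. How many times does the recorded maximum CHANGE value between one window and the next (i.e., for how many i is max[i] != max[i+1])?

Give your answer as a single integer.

Answer: 6

Derivation:
step 1: append 43 -> window=[43] (not full yet)
step 2: append 0 -> window=[43, 0] -> max=43
step 3: append 24 -> window=[0, 24] -> max=24
step 4: append 74 -> window=[24, 74] -> max=74
step 5: append 60 -> window=[74, 60] -> max=74
step 6: append 6 -> window=[60, 6] -> max=60
step 7: append 21 -> window=[6, 21] -> max=21
step 8: append 37 -> window=[21, 37] -> max=37
step 9: append 43 -> window=[37, 43] -> max=43
step 10: append 22 -> window=[43, 22] -> max=43
Recorded maximums: 43 24 74 74 60 21 37 43 43
Changes between consecutive maximums: 6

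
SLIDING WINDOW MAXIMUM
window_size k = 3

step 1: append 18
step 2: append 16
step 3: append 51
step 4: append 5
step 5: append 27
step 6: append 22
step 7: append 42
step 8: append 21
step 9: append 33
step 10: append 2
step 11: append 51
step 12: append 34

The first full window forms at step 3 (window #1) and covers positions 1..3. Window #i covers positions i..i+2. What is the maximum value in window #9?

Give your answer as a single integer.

step 1: append 18 -> window=[18] (not full yet)
step 2: append 16 -> window=[18, 16] (not full yet)
step 3: append 51 -> window=[18, 16, 51] -> max=51
step 4: append 5 -> window=[16, 51, 5] -> max=51
step 5: append 27 -> window=[51, 5, 27] -> max=51
step 6: append 22 -> window=[5, 27, 22] -> max=27
step 7: append 42 -> window=[27, 22, 42] -> max=42
step 8: append 21 -> window=[22, 42, 21] -> max=42
step 9: append 33 -> window=[42, 21, 33] -> max=42
step 10: append 2 -> window=[21, 33, 2] -> max=33
step 11: append 51 -> window=[33, 2, 51] -> max=51
Window #9 max = 51

Answer: 51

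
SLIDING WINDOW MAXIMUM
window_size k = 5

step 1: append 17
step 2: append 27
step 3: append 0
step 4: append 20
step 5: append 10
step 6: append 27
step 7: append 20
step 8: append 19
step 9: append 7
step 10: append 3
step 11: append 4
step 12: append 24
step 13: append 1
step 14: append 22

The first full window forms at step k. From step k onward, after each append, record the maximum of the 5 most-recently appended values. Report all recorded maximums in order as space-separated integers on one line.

step 1: append 17 -> window=[17] (not full yet)
step 2: append 27 -> window=[17, 27] (not full yet)
step 3: append 0 -> window=[17, 27, 0] (not full yet)
step 4: append 20 -> window=[17, 27, 0, 20] (not full yet)
step 5: append 10 -> window=[17, 27, 0, 20, 10] -> max=27
step 6: append 27 -> window=[27, 0, 20, 10, 27] -> max=27
step 7: append 20 -> window=[0, 20, 10, 27, 20] -> max=27
step 8: append 19 -> window=[20, 10, 27, 20, 19] -> max=27
step 9: append 7 -> window=[10, 27, 20, 19, 7] -> max=27
step 10: append 3 -> window=[27, 20, 19, 7, 3] -> max=27
step 11: append 4 -> window=[20, 19, 7, 3, 4] -> max=20
step 12: append 24 -> window=[19, 7, 3, 4, 24] -> max=24
step 13: append 1 -> window=[7, 3, 4, 24, 1] -> max=24
step 14: append 22 -> window=[3, 4, 24, 1, 22] -> max=24

Answer: 27 27 27 27 27 27 20 24 24 24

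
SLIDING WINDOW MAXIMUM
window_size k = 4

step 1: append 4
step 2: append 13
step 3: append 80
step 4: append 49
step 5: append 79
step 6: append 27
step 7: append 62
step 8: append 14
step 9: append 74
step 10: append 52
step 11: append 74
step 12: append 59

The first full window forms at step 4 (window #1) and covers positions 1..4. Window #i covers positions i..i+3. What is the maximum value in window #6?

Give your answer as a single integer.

step 1: append 4 -> window=[4] (not full yet)
step 2: append 13 -> window=[4, 13] (not full yet)
step 3: append 80 -> window=[4, 13, 80] (not full yet)
step 4: append 49 -> window=[4, 13, 80, 49] -> max=80
step 5: append 79 -> window=[13, 80, 49, 79] -> max=80
step 6: append 27 -> window=[80, 49, 79, 27] -> max=80
step 7: append 62 -> window=[49, 79, 27, 62] -> max=79
step 8: append 14 -> window=[79, 27, 62, 14] -> max=79
step 9: append 74 -> window=[27, 62, 14, 74] -> max=74
Window #6 max = 74

Answer: 74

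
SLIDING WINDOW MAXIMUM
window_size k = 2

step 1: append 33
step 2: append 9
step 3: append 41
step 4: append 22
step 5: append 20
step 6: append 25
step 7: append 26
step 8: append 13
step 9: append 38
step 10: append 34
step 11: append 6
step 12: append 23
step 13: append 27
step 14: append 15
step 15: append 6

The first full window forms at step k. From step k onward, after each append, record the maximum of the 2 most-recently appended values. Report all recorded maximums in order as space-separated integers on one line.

Answer: 33 41 41 22 25 26 26 38 38 34 23 27 27 15

Derivation:
step 1: append 33 -> window=[33] (not full yet)
step 2: append 9 -> window=[33, 9] -> max=33
step 3: append 41 -> window=[9, 41] -> max=41
step 4: append 22 -> window=[41, 22] -> max=41
step 5: append 20 -> window=[22, 20] -> max=22
step 6: append 25 -> window=[20, 25] -> max=25
step 7: append 26 -> window=[25, 26] -> max=26
step 8: append 13 -> window=[26, 13] -> max=26
step 9: append 38 -> window=[13, 38] -> max=38
step 10: append 34 -> window=[38, 34] -> max=38
step 11: append 6 -> window=[34, 6] -> max=34
step 12: append 23 -> window=[6, 23] -> max=23
step 13: append 27 -> window=[23, 27] -> max=27
step 14: append 15 -> window=[27, 15] -> max=27
step 15: append 6 -> window=[15, 6] -> max=15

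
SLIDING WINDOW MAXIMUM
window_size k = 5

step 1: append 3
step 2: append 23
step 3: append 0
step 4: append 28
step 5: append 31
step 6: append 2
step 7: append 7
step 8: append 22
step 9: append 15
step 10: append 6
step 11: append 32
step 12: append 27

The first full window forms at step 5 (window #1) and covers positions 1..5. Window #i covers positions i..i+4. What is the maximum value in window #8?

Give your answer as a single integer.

Answer: 32

Derivation:
step 1: append 3 -> window=[3] (not full yet)
step 2: append 23 -> window=[3, 23] (not full yet)
step 3: append 0 -> window=[3, 23, 0] (not full yet)
step 4: append 28 -> window=[3, 23, 0, 28] (not full yet)
step 5: append 31 -> window=[3, 23, 0, 28, 31] -> max=31
step 6: append 2 -> window=[23, 0, 28, 31, 2] -> max=31
step 7: append 7 -> window=[0, 28, 31, 2, 7] -> max=31
step 8: append 22 -> window=[28, 31, 2, 7, 22] -> max=31
step 9: append 15 -> window=[31, 2, 7, 22, 15] -> max=31
step 10: append 6 -> window=[2, 7, 22, 15, 6] -> max=22
step 11: append 32 -> window=[7, 22, 15, 6, 32] -> max=32
step 12: append 27 -> window=[22, 15, 6, 32, 27] -> max=32
Window #8 max = 32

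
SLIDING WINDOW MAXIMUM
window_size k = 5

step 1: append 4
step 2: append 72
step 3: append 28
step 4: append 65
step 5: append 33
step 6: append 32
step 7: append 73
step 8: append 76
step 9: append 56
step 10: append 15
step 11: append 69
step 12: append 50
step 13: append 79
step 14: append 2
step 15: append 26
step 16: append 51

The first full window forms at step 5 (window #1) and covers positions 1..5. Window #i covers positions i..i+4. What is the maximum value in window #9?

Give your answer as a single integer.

step 1: append 4 -> window=[4] (not full yet)
step 2: append 72 -> window=[4, 72] (not full yet)
step 3: append 28 -> window=[4, 72, 28] (not full yet)
step 4: append 65 -> window=[4, 72, 28, 65] (not full yet)
step 5: append 33 -> window=[4, 72, 28, 65, 33] -> max=72
step 6: append 32 -> window=[72, 28, 65, 33, 32] -> max=72
step 7: append 73 -> window=[28, 65, 33, 32, 73] -> max=73
step 8: append 76 -> window=[65, 33, 32, 73, 76] -> max=76
step 9: append 56 -> window=[33, 32, 73, 76, 56] -> max=76
step 10: append 15 -> window=[32, 73, 76, 56, 15] -> max=76
step 11: append 69 -> window=[73, 76, 56, 15, 69] -> max=76
step 12: append 50 -> window=[76, 56, 15, 69, 50] -> max=76
step 13: append 79 -> window=[56, 15, 69, 50, 79] -> max=79
Window #9 max = 79

Answer: 79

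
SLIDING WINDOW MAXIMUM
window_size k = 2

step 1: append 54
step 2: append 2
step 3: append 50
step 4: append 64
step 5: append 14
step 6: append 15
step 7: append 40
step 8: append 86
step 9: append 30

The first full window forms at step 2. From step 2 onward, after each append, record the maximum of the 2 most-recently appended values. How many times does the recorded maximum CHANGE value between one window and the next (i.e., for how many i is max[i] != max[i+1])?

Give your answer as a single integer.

step 1: append 54 -> window=[54] (not full yet)
step 2: append 2 -> window=[54, 2] -> max=54
step 3: append 50 -> window=[2, 50] -> max=50
step 4: append 64 -> window=[50, 64] -> max=64
step 5: append 14 -> window=[64, 14] -> max=64
step 6: append 15 -> window=[14, 15] -> max=15
step 7: append 40 -> window=[15, 40] -> max=40
step 8: append 86 -> window=[40, 86] -> max=86
step 9: append 30 -> window=[86, 30] -> max=86
Recorded maximums: 54 50 64 64 15 40 86 86
Changes between consecutive maximums: 5

Answer: 5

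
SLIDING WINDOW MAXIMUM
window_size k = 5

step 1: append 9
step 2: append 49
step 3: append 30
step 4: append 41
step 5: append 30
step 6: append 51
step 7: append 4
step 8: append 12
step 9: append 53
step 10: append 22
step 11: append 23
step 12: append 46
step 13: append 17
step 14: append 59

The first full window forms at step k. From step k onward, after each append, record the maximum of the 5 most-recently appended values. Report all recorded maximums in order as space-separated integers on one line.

step 1: append 9 -> window=[9] (not full yet)
step 2: append 49 -> window=[9, 49] (not full yet)
step 3: append 30 -> window=[9, 49, 30] (not full yet)
step 4: append 41 -> window=[9, 49, 30, 41] (not full yet)
step 5: append 30 -> window=[9, 49, 30, 41, 30] -> max=49
step 6: append 51 -> window=[49, 30, 41, 30, 51] -> max=51
step 7: append 4 -> window=[30, 41, 30, 51, 4] -> max=51
step 8: append 12 -> window=[41, 30, 51, 4, 12] -> max=51
step 9: append 53 -> window=[30, 51, 4, 12, 53] -> max=53
step 10: append 22 -> window=[51, 4, 12, 53, 22] -> max=53
step 11: append 23 -> window=[4, 12, 53, 22, 23] -> max=53
step 12: append 46 -> window=[12, 53, 22, 23, 46] -> max=53
step 13: append 17 -> window=[53, 22, 23, 46, 17] -> max=53
step 14: append 59 -> window=[22, 23, 46, 17, 59] -> max=59

Answer: 49 51 51 51 53 53 53 53 53 59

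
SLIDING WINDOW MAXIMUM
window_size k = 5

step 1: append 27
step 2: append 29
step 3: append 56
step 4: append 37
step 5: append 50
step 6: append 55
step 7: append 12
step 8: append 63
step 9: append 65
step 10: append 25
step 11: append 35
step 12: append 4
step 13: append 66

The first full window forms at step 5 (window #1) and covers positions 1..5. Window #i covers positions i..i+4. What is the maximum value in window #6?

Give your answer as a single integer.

Answer: 65

Derivation:
step 1: append 27 -> window=[27] (not full yet)
step 2: append 29 -> window=[27, 29] (not full yet)
step 3: append 56 -> window=[27, 29, 56] (not full yet)
step 4: append 37 -> window=[27, 29, 56, 37] (not full yet)
step 5: append 50 -> window=[27, 29, 56, 37, 50] -> max=56
step 6: append 55 -> window=[29, 56, 37, 50, 55] -> max=56
step 7: append 12 -> window=[56, 37, 50, 55, 12] -> max=56
step 8: append 63 -> window=[37, 50, 55, 12, 63] -> max=63
step 9: append 65 -> window=[50, 55, 12, 63, 65] -> max=65
step 10: append 25 -> window=[55, 12, 63, 65, 25] -> max=65
Window #6 max = 65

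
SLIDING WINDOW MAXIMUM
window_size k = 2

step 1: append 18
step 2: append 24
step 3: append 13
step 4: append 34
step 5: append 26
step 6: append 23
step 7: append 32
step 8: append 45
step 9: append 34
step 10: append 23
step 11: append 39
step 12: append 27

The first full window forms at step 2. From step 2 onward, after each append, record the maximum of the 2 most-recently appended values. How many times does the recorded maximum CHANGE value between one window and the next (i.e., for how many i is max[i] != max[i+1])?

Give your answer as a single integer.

Answer: 6

Derivation:
step 1: append 18 -> window=[18] (not full yet)
step 2: append 24 -> window=[18, 24] -> max=24
step 3: append 13 -> window=[24, 13] -> max=24
step 4: append 34 -> window=[13, 34] -> max=34
step 5: append 26 -> window=[34, 26] -> max=34
step 6: append 23 -> window=[26, 23] -> max=26
step 7: append 32 -> window=[23, 32] -> max=32
step 8: append 45 -> window=[32, 45] -> max=45
step 9: append 34 -> window=[45, 34] -> max=45
step 10: append 23 -> window=[34, 23] -> max=34
step 11: append 39 -> window=[23, 39] -> max=39
step 12: append 27 -> window=[39, 27] -> max=39
Recorded maximums: 24 24 34 34 26 32 45 45 34 39 39
Changes between consecutive maximums: 6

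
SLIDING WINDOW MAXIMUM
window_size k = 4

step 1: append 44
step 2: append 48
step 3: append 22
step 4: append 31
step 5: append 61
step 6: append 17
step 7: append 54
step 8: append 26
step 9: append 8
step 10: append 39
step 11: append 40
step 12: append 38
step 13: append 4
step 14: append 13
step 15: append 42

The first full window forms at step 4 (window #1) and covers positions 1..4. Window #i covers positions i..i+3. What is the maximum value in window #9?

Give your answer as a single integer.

step 1: append 44 -> window=[44] (not full yet)
step 2: append 48 -> window=[44, 48] (not full yet)
step 3: append 22 -> window=[44, 48, 22] (not full yet)
step 4: append 31 -> window=[44, 48, 22, 31] -> max=48
step 5: append 61 -> window=[48, 22, 31, 61] -> max=61
step 6: append 17 -> window=[22, 31, 61, 17] -> max=61
step 7: append 54 -> window=[31, 61, 17, 54] -> max=61
step 8: append 26 -> window=[61, 17, 54, 26] -> max=61
step 9: append 8 -> window=[17, 54, 26, 8] -> max=54
step 10: append 39 -> window=[54, 26, 8, 39] -> max=54
step 11: append 40 -> window=[26, 8, 39, 40] -> max=40
step 12: append 38 -> window=[8, 39, 40, 38] -> max=40
Window #9 max = 40

Answer: 40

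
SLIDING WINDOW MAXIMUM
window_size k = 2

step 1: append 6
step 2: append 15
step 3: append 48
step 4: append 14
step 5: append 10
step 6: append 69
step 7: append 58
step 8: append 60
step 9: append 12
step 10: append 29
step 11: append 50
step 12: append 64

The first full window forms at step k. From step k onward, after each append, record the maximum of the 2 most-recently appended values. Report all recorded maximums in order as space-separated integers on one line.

step 1: append 6 -> window=[6] (not full yet)
step 2: append 15 -> window=[6, 15] -> max=15
step 3: append 48 -> window=[15, 48] -> max=48
step 4: append 14 -> window=[48, 14] -> max=48
step 5: append 10 -> window=[14, 10] -> max=14
step 6: append 69 -> window=[10, 69] -> max=69
step 7: append 58 -> window=[69, 58] -> max=69
step 8: append 60 -> window=[58, 60] -> max=60
step 9: append 12 -> window=[60, 12] -> max=60
step 10: append 29 -> window=[12, 29] -> max=29
step 11: append 50 -> window=[29, 50] -> max=50
step 12: append 64 -> window=[50, 64] -> max=64

Answer: 15 48 48 14 69 69 60 60 29 50 64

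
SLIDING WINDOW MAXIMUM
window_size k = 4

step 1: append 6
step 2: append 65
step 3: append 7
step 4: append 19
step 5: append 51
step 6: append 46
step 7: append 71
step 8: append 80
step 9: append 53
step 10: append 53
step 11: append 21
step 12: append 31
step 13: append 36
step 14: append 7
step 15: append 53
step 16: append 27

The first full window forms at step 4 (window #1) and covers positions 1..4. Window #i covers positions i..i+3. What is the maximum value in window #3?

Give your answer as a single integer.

step 1: append 6 -> window=[6] (not full yet)
step 2: append 65 -> window=[6, 65] (not full yet)
step 3: append 7 -> window=[6, 65, 7] (not full yet)
step 4: append 19 -> window=[6, 65, 7, 19] -> max=65
step 5: append 51 -> window=[65, 7, 19, 51] -> max=65
step 6: append 46 -> window=[7, 19, 51, 46] -> max=51
Window #3 max = 51

Answer: 51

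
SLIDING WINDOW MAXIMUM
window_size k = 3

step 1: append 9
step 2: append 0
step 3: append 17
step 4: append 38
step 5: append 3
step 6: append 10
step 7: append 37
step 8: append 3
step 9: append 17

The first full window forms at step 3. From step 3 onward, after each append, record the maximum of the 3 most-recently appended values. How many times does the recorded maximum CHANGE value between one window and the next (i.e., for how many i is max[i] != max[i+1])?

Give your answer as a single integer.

step 1: append 9 -> window=[9] (not full yet)
step 2: append 0 -> window=[9, 0] (not full yet)
step 3: append 17 -> window=[9, 0, 17] -> max=17
step 4: append 38 -> window=[0, 17, 38] -> max=38
step 5: append 3 -> window=[17, 38, 3] -> max=38
step 6: append 10 -> window=[38, 3, 10] -> max=38
step 7: append 37 -> window=[3, 10, 37] -> max=37
step 8: append 3 -> window=[10, 37, 3] -> max=37
step 9: append 17 -> window=[37, 3, 17] -> max=37
Recorded maximums: 17 38 38 38 37 37 37
Changes between consecutive maximums: 2

Answer: 2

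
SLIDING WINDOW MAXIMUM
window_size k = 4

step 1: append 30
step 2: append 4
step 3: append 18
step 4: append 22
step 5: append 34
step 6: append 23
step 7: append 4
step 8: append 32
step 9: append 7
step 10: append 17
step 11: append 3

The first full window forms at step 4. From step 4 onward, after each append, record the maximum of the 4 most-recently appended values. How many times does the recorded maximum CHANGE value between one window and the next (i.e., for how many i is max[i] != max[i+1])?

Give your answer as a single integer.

step 1: append 30 -> window=[30] (not full yet)
step 2: append 4 -> window=[30, 4] (not full yet)
step 3: append 18 -> window=[30, 4, 18] (not full yet)
step 4: append 22 -> window=[30, 4, 18, 22] -> max=30
step 5: append 34 -> window=[4, 18, 22, 34] -> max=34
step 6: append 23 -> window=[18, 22, 34, 23] -> max=34
step 7: append 4 -> window=[22, 34, 23, 4] -> max=34
step 8: append 32 -> window=[34, 23, 4, 32] -> max=34
step 9: append 7 -> window=[23, 4, 32, 7] -> max=32
step 10: append 17 -> window=[4, 32, 7, 17] -> max=32
step 11: append 3 -> window=[32, 7, 17, 3] -> max=32
Recorded maximums: 30 34 34 34 34 32 32 32
Changes between consecutive maximums: 2

Answer: 2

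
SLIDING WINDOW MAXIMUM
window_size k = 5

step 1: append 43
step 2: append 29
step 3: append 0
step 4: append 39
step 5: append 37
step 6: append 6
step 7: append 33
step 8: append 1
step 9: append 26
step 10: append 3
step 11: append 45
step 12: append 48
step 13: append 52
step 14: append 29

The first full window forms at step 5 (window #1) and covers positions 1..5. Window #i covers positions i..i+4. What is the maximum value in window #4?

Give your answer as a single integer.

Answer: 39

Derivation:
step 1: append 43 -> window=[43] (not full yet)
step 2: append 29 -> window=[43, 29] (not full yet)
step 3: append 0 -> window=[43, 29, 0] (not full yet)
step 4: append 39 -> window=[43, 29, 0, 39] (not full yet)
step 5: append 37 -> window=[43, 29, 0, 39, 37] -> max=43
step 6: append 6 -> window=[29, 0, 39, 37, 6] -> max=39
step 7: append 33 -> window=[0, 39, 37, 6, 33] -> max=39
step 8: append 1 -> window=[39, 37, 6, 33, 1] -> max=39
Window #4 max = 39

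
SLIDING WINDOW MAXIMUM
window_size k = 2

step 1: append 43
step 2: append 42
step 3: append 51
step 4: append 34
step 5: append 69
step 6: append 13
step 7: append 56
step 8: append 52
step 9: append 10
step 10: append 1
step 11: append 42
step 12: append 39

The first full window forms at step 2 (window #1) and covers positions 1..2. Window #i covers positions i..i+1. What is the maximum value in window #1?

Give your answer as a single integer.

Answer: 43

Derivation:
step 1: append 43 -> window=[43] (not full yet)
step 2: append 42 -> window=[43, 42] -> max=43
Window #1 max = 43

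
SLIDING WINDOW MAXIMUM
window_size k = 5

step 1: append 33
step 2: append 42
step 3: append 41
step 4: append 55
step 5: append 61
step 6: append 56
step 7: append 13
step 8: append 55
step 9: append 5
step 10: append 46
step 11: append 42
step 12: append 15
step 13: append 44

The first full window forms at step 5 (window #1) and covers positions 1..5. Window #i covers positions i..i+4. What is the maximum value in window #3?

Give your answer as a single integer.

Answer: 61

Derivation:
step 1: append 33 -> window=[33] (not full yet)
step 2: append 42 -> window=[33, 42] (not full yet)
step 3: append 41 -> window=[33, 42, 41] (not full yet)
step 4: append 55 -> window=[33, 42, 41, 55] (not full yet)
step 5: append 61 -> window=[33, 42, 41, 55, 61] -> max=61
step 6: append 56 -> window=[42, 41, 55, 61, 56] -> max=61
step 7: append 13 -> window=[41, 55, 61, 56, 13] -> max=61
Window #3 max = 61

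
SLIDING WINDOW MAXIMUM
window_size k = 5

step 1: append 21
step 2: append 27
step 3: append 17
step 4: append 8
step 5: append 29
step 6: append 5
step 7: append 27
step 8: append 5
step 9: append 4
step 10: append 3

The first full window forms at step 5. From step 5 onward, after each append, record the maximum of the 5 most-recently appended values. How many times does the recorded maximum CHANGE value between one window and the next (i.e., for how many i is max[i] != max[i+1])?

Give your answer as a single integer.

Answer: 1

Derivation:
step 1: append 21 -> window=[21] (not full yet)
step 2: append 27 -> window=[21, 27] (not full yet)
step 3: append 17 -> window=[21, 27, 17] (not full yet)
step 4: append 8 -> window=[21, 27, 17, 8] (not full yet)
step 5: append 29 -> window=[21, 27, 17, 8, 29] -> max=29
step 6: append 5 -> window=[27, 17, 8, 29, 5] -> max=29
step 7: append 27 -> window=[17, 8, 29, 5, 27] -> max=29
step 8: append 5 -> window=[8, 29, 5, 27, 5] -> max=29
step 9: append 4 -> window=[29, 5, 27, 5, 4] -> max=29
step 10: append 3 -> window=[5, 27, 5, 4, 3] -> max=27
Recorded maximums: 29 29 29 29 29 27
Changes between consecutive maximums: 1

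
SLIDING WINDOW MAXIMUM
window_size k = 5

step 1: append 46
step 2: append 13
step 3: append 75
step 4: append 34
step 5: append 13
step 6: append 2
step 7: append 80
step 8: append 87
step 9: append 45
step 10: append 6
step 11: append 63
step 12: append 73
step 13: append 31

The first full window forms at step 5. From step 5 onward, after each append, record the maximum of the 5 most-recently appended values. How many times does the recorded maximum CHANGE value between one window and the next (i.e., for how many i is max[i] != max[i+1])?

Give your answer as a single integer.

Answer: 3

Derivation:
step 1: append 46 -> window=[46] (not full yet)
step 2: append 13 -> window=[46, 13] (not full yet)
step 3: append 75 -> window=[46, 13, 75] (not full yet)
step 4: append 34 -> window=[46, 13, 75, 34] (not full yet)
step 5: append 13 -> window=[46, 13, 75, 34, 13] -> max=75
step 6: append 2 -> window=[13, 75, 34, 13, 2] -> max=75
step 7: append 80 -> window=[75, 34, 13, 2, 80] -> max=80
step 8: append 87 -> window=[34, 13, 2, 80, 87] -> max=87
step 9: append 45 -> window=[13, 2, 80, 87, 45] -> max=87
step 10: append 6 -> window=[2, 80, 87, 45, 6] -> max=87
step 11: append 63 -> window=[80, 87, 45, 6, 63] -> max=87
step 12: append 73 -> window=[87, 45, 6, 63, 73] -> max=87
step 13: append 31 -> window=[45, 6, 63, 73, 31] -> max=73
Recorded maximums: 75 75 80 87 87 87 87 87 73
Changes between consecutive maximums: 3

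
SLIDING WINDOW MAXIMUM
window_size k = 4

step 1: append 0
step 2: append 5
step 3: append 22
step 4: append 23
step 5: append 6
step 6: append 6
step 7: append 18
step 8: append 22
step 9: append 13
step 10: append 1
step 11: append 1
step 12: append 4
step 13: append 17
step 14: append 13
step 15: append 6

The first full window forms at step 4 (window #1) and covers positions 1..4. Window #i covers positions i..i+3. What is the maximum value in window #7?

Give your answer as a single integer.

Answer: 22

Derivation:
step 1: append 0 -> window=[0] (not full yet)
step 2: append 5 -> window=[0, 5] (not full yet)
step 3: append 22 -> window=[0, 5, 22] (not full yet)
step 4: append 23 -> window=[0, 5, 22, 23] -> max=23
step 5: append 6 -> window=[5, 22, 23, 6] -> max=23
step 6: append 6 -> window=[22, 23, 6, 6] -> max=23
step 7: append 18 -> window=[23, 6, 6, 18] -> max=23
step 8: append 22 -> window=[6, 6, 18, 22] -> max=22
step 9: append 13 -> window=[6, 18, 22, 13] -> max=22
step 10: append 1 -> window=[18, 22, 13, 1] -> max=22
Window #7 max = 22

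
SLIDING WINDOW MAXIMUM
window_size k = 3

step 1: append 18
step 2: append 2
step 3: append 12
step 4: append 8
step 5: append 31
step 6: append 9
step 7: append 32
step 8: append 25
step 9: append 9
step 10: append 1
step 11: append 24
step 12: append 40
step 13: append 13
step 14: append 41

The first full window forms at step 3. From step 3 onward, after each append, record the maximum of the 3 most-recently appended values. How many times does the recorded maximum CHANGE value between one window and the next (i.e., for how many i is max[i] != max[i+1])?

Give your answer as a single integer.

Answer: 7

Derivation:
step 1: append 18 -> window=[18] (not full yet)
step 2: append 2 -> window=[18, 2] (not full yet)
step 3: append 12 -> window=[18, 2, 12] -> max=18
step 4: append 8 -> window=[2, 12, 8] -> max=12
step 5: append 31 -> window=[12, 8, 31] -> max=31
step 6: append 9 -> window=[8, 31, 9] -> max=31
step 7: append 32 -> window=[31, 9, 32] -> max=32
step 8: append 25 -> window=[9, 32, 25] -> max=32
step 9: append 9 -> window=[32, 25, 9] -> max=32
step 10: append 1 -> window=[25, 9, 1] -> max=25
step 11: append 24 -> window=[9, 1, 24] -> max=24
step 12: append 40 -> window=[1, 24, 40] -> max=40
step 13: append 13 -> window=[24, 40, 13] -> max=40
step 14: append 41 -> window=[40, 13, 41] -> max=41
Recorded maximums: 18 12 31 31 32 32 32 25 24 40 40 41
Changes between consecutive maximums: 7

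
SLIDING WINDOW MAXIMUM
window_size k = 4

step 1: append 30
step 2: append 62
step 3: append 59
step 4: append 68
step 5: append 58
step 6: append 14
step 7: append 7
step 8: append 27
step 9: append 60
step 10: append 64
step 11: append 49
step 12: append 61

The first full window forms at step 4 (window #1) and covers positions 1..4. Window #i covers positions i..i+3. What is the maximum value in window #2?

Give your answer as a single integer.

step 1: append 30 -> window=[30] (not full yet)
step 2: append 62 -> window=[30, 62] (not full yet)
step 3: append 59 -> window=[30, 62, 59] (not full yet)
step 4: append 68 -> window=[30, 62, 59, 68] -> max=68
step 5: append 58 -> window=[62, 59, 68, 58] -> max=68
Window #2 max = 68

Answer: 68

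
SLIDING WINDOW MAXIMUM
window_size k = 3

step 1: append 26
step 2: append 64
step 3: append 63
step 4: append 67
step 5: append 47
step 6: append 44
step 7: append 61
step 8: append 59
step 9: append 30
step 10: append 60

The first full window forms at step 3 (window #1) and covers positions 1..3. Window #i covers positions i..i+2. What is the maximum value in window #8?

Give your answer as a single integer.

Answer: 60

Derivation:
step 1: append 26 -> window=[26] (not full yet)
step 2: append 64 -> window=[26, 64] (not full yet)
step 3: append 63 -> window=[26, 64, 63] -> max=64
step 4: append 67 -> window=[64, 63, 67] -> max=67
step 5: append 47 -> window=[63, 67, 47] -> max=67
step 6: append 44 -> window=[67, 47, 44] -> max=67
step 7: append 61 -> window=[47, 44, 61] -> max=61
step 8: append 59 -> window=[44, 61, 59] -> max=61
step 9: append 30 -> window=[61, 59, 30] -> max=61
step 10: append 60 -> window=[59, 30, 60] -> max=60
Window #8 max = 60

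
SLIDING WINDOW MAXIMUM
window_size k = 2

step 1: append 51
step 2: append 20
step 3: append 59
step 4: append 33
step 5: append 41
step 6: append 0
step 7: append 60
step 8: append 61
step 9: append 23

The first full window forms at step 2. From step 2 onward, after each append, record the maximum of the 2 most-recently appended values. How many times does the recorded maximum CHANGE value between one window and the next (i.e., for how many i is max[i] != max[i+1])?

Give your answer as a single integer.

step 1: append 51 -> window=[51] (not full yet)
step 2: append 20 -> window=[51, 20] -> max=51
step 3: append 59 -> window=[20, 59] -> max=59
step 4: append 33 -> window=[59, 33] -> max=59
step 5: append 41 -> window=[33, 41] -> max=41
step 6: append 0 -> window=[41, 0] -> max=41
step 7: append 60 -> window=[0, 60] -> max=60
step 8: append 61 -> window=[60, 61] -> max=61
step 9: append 23 -> window=[61, 23] -> max=61
Recorded maximums: 51 59 59 41 41 60 61 61
Changes between consecutive maximums: 4

Answer: 4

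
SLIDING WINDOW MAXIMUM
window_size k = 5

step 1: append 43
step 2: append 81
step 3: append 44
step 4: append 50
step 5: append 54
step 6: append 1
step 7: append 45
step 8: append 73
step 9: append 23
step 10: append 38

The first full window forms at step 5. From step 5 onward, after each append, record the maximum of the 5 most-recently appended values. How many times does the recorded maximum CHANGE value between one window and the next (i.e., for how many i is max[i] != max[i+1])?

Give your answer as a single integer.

Answer: 2

Derivation:
step 1: append 43 -> window=[43] (not full yet)
step 2: append 81 -> window=[43, 81] (not full yet)
step 3: append 44 -> window=[43, 81, 44] (not full yet)
step 4: append 50 -> window=[43, 81, 44, 50] (not full yet)
step 5: append 54 -> window=[43, 81, 44, 50, 54] -> max=81
step 6: append 1 -> window=[81, 44, 50, 54, 1] -> max=81
step 7: append 45 -> window=[44, 50, 54, 1, 45] -> max=54
step 8: append 73 -> window=[50, 54, 1, 45, 73] -> max=73
step 9: append 23 -> window=[54, 1, 45, 73, 23] -> max=73
step 10: append 38 -> window=[1, 45, 73, 23, 38] -> max=73
Recorded maximums: 81 81 54 73 73 73
Changes between consecutive maximums: 2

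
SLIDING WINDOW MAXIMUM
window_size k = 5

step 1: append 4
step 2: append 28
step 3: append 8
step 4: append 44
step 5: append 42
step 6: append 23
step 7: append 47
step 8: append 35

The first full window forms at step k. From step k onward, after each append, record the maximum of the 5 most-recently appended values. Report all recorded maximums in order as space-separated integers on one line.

step 1: append 4 -> window=[4] (not full yet)
step 2: append 28 -> window=[4, 28] (not full yet)
step 3: append 8 -> window=[4, 28, 8] (not full yet)
step 4: append 44 -> window=[4, 28, 8, 44] (not full yet)
step 5: append 42 -> window=[4, 28, 8, 44, 42] -> max=44
step 6: append 23 -> window=[28, 8, 44, 42, 23] -> max=44
step 7: append 47 -> window=[8, 44, 42, 23, 47] -> max=47
step 8: append 35 -> window=[44, 42, 23, 47, 35] -> max=47

Answer: 44 44 47 47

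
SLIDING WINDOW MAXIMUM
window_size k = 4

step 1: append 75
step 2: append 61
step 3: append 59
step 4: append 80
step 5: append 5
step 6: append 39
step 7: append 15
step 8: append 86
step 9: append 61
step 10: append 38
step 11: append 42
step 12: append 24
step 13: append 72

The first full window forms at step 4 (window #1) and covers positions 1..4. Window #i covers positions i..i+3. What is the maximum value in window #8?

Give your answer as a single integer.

step 1: append 75 -> window=[75] (not full yet)
step 2: append 61 -> window=[75, 61] (not full yet)
step 3: append 59 -> window=[75, 61, 59] (not full yet)
step 4: append 80 -> window=[75, 61, 59, 80] -> max=80
step 5: append 5 -> window=[61, 59, 80, 5] -> max=80
step 6: append 39 -> window=[59, 80, 5, 39] -> max=80
step 7: append 15 -> window=[80, 5, 39, 15] -> max=80
step 8: append 86 -> window=[5, 39, 15, 86] -> max=86
step 9: append 61 -> window=[39, 15, 86, 61] -> max=86
step 10: append 38 -> window=[15, 86, 61, 38] -> max=86
step 11: append 42 -> window=[86, 61, 38, 42] -> max=86
Window #8 max = 86

Answer: 86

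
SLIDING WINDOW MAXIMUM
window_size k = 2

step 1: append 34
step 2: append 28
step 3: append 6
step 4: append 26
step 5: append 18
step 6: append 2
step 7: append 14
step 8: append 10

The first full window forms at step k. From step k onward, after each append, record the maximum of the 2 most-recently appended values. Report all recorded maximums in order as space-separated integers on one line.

step 1: append 34 -> window=[34] (not full yet)
step 2: append 28 -> window=[34, 28] -> max=34
step 3: append 6 -> window=[28, 6] -> max=28
step 4: append 26 -> window=[6, 26] -> max=26
step 5: append 18 -> window=[26, 18] -> max=26
step 6: append 2 -> window=[18, 2] -> max=18
step 7: append 14 -> window=[2, 14] -> max=14
step 8: append 10 -> window=[14, 10] -> max=14

Answer: 34 28 26 26 18 14 14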